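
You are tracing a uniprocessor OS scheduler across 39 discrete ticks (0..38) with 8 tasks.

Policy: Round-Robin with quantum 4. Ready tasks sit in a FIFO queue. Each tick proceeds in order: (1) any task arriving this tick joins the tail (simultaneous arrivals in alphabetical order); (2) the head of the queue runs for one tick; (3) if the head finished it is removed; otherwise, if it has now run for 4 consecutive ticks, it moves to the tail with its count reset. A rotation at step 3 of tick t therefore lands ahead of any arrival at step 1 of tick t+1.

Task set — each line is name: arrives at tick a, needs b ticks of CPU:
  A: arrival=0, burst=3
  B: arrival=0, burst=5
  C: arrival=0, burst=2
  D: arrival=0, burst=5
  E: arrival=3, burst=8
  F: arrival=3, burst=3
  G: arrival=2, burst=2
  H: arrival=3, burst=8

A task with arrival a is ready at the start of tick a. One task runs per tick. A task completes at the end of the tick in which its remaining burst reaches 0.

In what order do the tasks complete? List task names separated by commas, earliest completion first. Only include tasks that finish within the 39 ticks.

t=0: queue=[A,B,C,D] q_used=0 → run A
t=1: queue=[A,B,C,D] q_used=1 → run A
t=2: queue=[A,B,C,D,G] q_used=2 → run A
t=3: queue=[B,C,D,G,E,F,H] q_used=0 → run B
t=4: queue=[B,C,D,G,E,F,H] q_used=1 → run B
t=5: queue=[B,C,D,G,E,F,H] q_used=2 → run B
t=6: queue=[B,C,D,G,E,F,H] q_used=3 → run B
t=7: queue=[C,D,G,E,F,H,B] q_used=0 → run C
t=8: queue=[C,D,G,E,F,H,B] q_used=1 → run C
t=9: queue=[D,G,E,F,H,B] q_used=0 → run D
t=10: queue=[D,G,E,F,H,B] q_used=1 → run D
t=11: queue=[D,G,E,F,H,B] q_used=2 → run D
t=12: queue=[D,G,E,F,H,B] q_used=3 → run D
t=13: queue=[G,E,F,H,B,D] q_used=0 → run G
t=14: queue=[G,E,F,H,B,D] q_used=1 → run G
t=15: queue=[E,F,H,B,D] q_used=0 → run E
t=16: queue=[E,F,H,B,D] q_used=1 → run E
t=17: queue=[E,F,H,B,D] q_used=2 → run E
t=18: queue=[E,F,H,B,D] q_used=3 → run E
t=19: queue=[F,H,B,D,E] q_used=0 → run F
t=20: queue=[F,H,B,D,E] q_used=1 → run F
t=21: queue=[F,H,B,D,E] q_used=2 → run F
t=22: queue=[H,B,D,E] q_used=0 → run H
t=23: queue=[H,B,D,E] q_used=1 → run H
t=24: queue=[H,B,D,E] q_used=2 → run H
t=25: queue=[H,B,D,E] q_used=3 → run H
t=26: queue=[B,D,E,H] q_used=0 → run B
t=27: queue=[D,E,H] q_used=0 → run D
t=28: queue=[E,H] q_used=0 → run E
t=29: queue=[E,H] q_used=1 → run E
t=30: queue=[E,H] q_used=2 → run E
t=31: queue=[E,H] q_used=3 → run E
t=32: queue=[H] q_used=0 → run H
t=33: queue=[H] q_used=1 → run H
t=34: queue=[H] q_used=2 → run H
t=35: queue=[H] q_used=3 → run H
t=36: (idle)
t=37: (idle)
t=38: (idle)

completion order = A, C, G, F, B, D, E, H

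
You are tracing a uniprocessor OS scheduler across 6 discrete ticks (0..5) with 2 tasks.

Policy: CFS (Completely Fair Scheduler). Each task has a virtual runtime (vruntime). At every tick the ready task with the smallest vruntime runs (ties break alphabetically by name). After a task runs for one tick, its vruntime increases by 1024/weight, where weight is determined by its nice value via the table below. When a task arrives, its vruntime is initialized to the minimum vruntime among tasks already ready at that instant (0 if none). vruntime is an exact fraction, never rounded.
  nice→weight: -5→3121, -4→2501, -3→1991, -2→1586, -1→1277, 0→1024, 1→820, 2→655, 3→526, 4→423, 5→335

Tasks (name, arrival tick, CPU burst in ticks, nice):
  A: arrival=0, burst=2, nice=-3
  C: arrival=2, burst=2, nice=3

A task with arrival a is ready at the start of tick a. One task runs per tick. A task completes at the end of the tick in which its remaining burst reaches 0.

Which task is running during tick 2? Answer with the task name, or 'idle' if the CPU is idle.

t=0: vr[A=0] → run A
t=1: vr[A=1024/1991] → run A
t=2: vr[C=0] → run C
t=3: vr[C=512/263] → run C
t=4: (idle)
t=5: (idle)

running at tick 2 = C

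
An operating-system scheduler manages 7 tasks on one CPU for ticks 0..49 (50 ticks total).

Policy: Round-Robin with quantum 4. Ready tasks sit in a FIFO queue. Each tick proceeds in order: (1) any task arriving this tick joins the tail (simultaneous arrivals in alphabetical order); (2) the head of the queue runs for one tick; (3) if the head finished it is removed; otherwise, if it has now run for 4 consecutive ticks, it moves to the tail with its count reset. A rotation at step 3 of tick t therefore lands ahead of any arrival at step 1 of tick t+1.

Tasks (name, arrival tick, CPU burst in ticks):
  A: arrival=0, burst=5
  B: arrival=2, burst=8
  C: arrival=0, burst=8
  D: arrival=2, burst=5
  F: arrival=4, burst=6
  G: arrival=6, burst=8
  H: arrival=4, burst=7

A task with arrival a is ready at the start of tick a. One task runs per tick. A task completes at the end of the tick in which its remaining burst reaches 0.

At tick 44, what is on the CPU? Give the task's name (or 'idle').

running at tick 44 = G

t=0: queue=[A,C] q_used=0 → run A
t=1: queue=[A,C] q_used=1 → run A
t=2: queue=[A,C,B,D] q_used=2 → run A
t=3: queue=[A,C,B,D] q_used=3 → run A
t=4: queue=[C,B,D,A,F,H] q_used=0 → run C
t=5: queue=[C,B,D,A,F,H] q_used=1 → run C
t=6: queue=[C,B,D,A,F,H,G] q_used=2 → run C
t=7: queue=[C,B,D,A,F,H,G] q_used=3 → run C
t=8: queue=[B,D,A,F,H,G,C] q_used=0 → run B
t=9: queue=[B,D,A,F,H,G,C] q_used=1 → run B
t=10: queue=[B,D,A,F,H,G,C] q_used=2 → run B
t=11: queue=[B,D,A,F,H,G,C] q_used=3 → run B
t=12: queue=[D,A,F,H,G,C,B] q_used=0 → run D
t=13: queue=[D,A,F,H,G,C,B] q_used=1 → run D
t=14: queue=[D,A,F,H,G,C,B] q_used=2 → run D
t=15: queue=[D,A,F,H,G,C,B] q_used=3 → run D
t=16: queue=[A,F,H,G,C,B,D] q_used=0 → run A
t=17: queue=[F,H,G,C,B,D] q_used=0 → run F
t=18: queue=[F,H,G,C,B,D] q_used=1 → run F
t=19: queue=[F,H,G,C,B,D] q_used=2 → run F
t=20: queue=[F,H,G,C,B,D] q_used=3 → run F
t=21: queue=[H,G,C,B,D,F] q_used=0 → run H
t=22: queue=[H,G,C,B,D,F] q_used=1 → run H
t=23: queue=[H,G,C,B,D,F] q_used=2 → run H
t=24: queue=[H,G,C,B,D,F] q_used=3 → run H
t=25: queue=[G,C,B,D,F,H] q_used=0 → run G
t=26: queue=[G,C,B,D,F,H] q_used=1 → run G
t=27: queue=[G,C,B,D,F,H] q_used=2 → run G
t=28: queue=[G,C,B,D,F,H] q_used=3 → run G
t=29: queue=[C,B,D,F,H,G] q_used=0 → run C
t=30: queue=[C,B,D,F,H,G] q_used=1 → run C
t=31: queue=[C,B,D,F,H,G] q_used=2 → run C
t=32: queue=[C,B,D,F,H,G] q_used=3 → run C
t=33: queue=[B,D,F,H,G] q_used=0 → run B
t=34: queue=[B,D,F,H,G] q_used=1 → run B
t=35: queue=[B,D,F,H,G] q_used=2 → run B
t=36: queue=[B,D,F,H,G] q_used=3 → run B
t=37: queue=[D,F,H,G] q_used=0 → run D
t=38: queue=[F,H,G] q_used=0 → run F
t=39: queue=[F,H,G] q_used=1 → run F
t=40: queue=[H,G] q_used=0 → run H
t=41: queue=[H,G] q_used=1 → run H
t=42: queue=[H,G] q_used=2 → run H
t=43: queue=[G] q_used=0 → run G
t=44: queue=[G] q_used=1 → run G
t=45: queue=[G] q_used=2 → run G
t=46: queue=[G] q_used=3 → run G
t=47: (idle)
t=48: (idle)
t=49: (idle)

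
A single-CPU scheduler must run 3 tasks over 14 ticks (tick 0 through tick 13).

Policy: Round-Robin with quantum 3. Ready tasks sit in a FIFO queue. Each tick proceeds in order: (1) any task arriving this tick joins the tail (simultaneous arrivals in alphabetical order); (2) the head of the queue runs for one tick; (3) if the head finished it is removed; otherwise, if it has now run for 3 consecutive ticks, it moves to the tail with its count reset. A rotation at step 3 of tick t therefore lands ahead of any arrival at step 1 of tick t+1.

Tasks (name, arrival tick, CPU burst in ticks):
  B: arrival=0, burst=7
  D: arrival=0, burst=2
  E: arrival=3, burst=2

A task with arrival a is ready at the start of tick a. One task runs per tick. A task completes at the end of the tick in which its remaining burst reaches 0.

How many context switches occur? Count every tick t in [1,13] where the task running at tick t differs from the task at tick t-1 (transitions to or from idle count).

context switches = 5

t=0: queue=[B,D] q_used=0 → run B
t=1: queue=[B,D] q_used=1 → run B
t=2: queue=[B,D] q_used=2 → run B
t=3: queue=[D,B,E] q_used=0 → run D
t=4: queue=[D,B,E] q_used=1 → run D
t=5: queue=[B,E] q_used=0 → run B
t=6: queue=[B,E] q_used=1 → run B
t=7: queue=[B,E] q_used=2 → run B
t=8: queue=[E,B] q_used=0 → run E
t=9: queue=[E,B] q_used=1 → run E
t=10: queue=[B] q_used=0 → run B
t=11: (idle)
t=12: (idle)
t=13: (idle)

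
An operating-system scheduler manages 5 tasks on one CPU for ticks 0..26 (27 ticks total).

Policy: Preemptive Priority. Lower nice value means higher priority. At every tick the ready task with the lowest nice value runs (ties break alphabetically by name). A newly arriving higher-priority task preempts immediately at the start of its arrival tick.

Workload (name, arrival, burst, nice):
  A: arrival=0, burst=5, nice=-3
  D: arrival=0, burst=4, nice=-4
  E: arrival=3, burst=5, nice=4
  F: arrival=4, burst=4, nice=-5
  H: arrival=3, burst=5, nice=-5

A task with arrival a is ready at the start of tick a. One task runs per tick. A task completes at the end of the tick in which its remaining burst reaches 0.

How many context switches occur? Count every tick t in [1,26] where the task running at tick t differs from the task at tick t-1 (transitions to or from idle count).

context switches = 7

t=0: ready={A,D} → run D
t=1: ready={A,D} → run D
t=2: ready={A,D} → run D
t=3: ready={A,D,E,H} → run H
t=4: ready={A,D,E,F,H} → run F
t=5: ready={A,D,E,F,H} → run F
t=6: ready={A,D,E,F,H} → run F
t=7: ready={A,D,E,F,H} → run F
t=8: ready={A,D,E,H} → run H
t=9: ready={A,D,E,H} → run H
t=10: ready={A,D,E,H} → run H
t=11: ready={A,D,E,H} → run H
t=12: ready={A,D,E} → run D
t=13: ready={A,E} → run A
t=14: ready={A,E} → run A
t=15: ready={A,E} → run A
t=16: ready={A,E} → run A
t=17: ready={A,E} → run A
t=18: ready={E} → run E
t=19: ready={E} → run E
t=20: ready={E} → run E
t=21: ready={E} → run E
t=22: ready={E} → run E
t=23: (idle)
t=24: (idle)
t=25: (idle)
t=26: (idle)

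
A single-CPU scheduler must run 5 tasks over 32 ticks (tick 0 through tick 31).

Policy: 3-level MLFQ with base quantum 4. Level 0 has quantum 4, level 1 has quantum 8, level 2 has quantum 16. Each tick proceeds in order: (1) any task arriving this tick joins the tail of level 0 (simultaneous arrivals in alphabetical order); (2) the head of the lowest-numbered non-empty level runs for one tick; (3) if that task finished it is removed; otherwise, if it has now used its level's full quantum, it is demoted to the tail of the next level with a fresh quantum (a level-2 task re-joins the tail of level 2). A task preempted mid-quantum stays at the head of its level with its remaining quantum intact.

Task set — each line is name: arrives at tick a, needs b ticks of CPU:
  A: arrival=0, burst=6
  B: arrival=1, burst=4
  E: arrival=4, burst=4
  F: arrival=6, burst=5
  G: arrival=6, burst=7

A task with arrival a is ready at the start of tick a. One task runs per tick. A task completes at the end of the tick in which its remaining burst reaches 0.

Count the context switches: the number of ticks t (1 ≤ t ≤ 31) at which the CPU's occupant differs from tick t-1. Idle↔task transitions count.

context switches = 8

t=0: L0/L1/L2 = A/-/- → run A
t=1: L0/L1/L2 = AB/-/- → run A
t=2: L0/L1/L2 = AB/-/- → run A
t=3: L0/L1/L2 = AB/-/- → run A
t=4: L0/L1/L2 = BE/A/- → run B
t=5: L0/L1/L2 = BE/A/- → run B
t=6: L0/L1/L2 = BEFG/A/- → run B
t=7: L0/L1/L2 = BEFG/A/- → run B
t=8: L0/L1/L2 = EFG/A/- → run E
t=9: L0/L1/L2 = EFG/A/- → run E
t=10: L0/L1/L2 = EFG/A/- → run E
t=11: L0/L1/L2 = EFG/A/- → run E
t=12: L0/L1/L2 = FG/A/- → run F
t=13: L0/L1/L2 = FG/A/- → run F
t=14: L0/L1/L2 = FG/A/- → run F
t=15: L0/L1/L2 = FG/A/- → run F
t=16: L0/L1/L2 = G/AF/- → run G
t=17: L0/L1/L2 = G/AF/- → run G
t=18: L0/L1/L2 = G/AF/- → run G
t=19: L0/L1/L2 = G/AF/- → run G
t=20: L0/L1/L2 = -/AFG/- → run A
t=21: L0/L1/L2 = -/AFG/- → run A
t=22: L0/L1/L2 = -/FG/- → run F
t=23: L0/L1/L2 = -/G/- → run G
t=24: L0/L1/L2 = -/G/- → run G
t=25: L0/L1/L2 = -/G/- → run G
t=26: (idle)
t=27: (idle)
t=28: (idle)
t=29: (idle)
t=30: (idle)
t=31: (idle)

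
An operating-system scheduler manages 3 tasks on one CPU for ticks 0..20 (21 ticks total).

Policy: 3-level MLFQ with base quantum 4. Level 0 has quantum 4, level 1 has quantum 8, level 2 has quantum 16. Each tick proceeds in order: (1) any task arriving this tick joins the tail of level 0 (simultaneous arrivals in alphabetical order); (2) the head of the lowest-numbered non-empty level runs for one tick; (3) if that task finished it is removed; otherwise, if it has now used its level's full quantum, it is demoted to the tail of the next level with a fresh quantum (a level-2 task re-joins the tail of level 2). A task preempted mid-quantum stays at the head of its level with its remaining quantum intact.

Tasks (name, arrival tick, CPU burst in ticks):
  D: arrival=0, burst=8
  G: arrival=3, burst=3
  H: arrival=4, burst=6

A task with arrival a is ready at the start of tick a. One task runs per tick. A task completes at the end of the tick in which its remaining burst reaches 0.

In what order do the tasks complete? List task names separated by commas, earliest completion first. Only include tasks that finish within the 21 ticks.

t=0: L0/L1/L2 = D/-/- → run D
t=1: L0/L1/L2 = D/-/- → run D
t=2: L0/L1/L2 = D/-/- → run D
t=3: L0/L1/L2 = DG/-/- → run D
t=4: L0/L1/L2 = GH/D/- → run G
t=5: L0/L1/L2 = GH/D/- → run G
t=6: L0/L1/L2 = GH/D/- → run G
t=7: L0/L1/L2 = H/D/- → run H
t=8: L0/L1/L2 = H/D/- → run H
t=9: L0/L1/L2 = H/D/- → run H
t=10: L0/L1/L2 = H/D/- → run H
t=11: L0/L1/L2 = -/DH/- → run D
t=12: L0/L1/L2 = -/DH/- → run D
t=13: L0/L1/L2 = -/DH/- → run D
t=14: L0/L1/L2 = -/DH/- → run D
t=15: L0/L1/L2 = -/H/- → run H
t=16: L0/L1/L2 = -/H/- → run H
t=17: (idle)
t=18: (idle)
t=19: (idle)
t=20: (idle)

completion order = G, D, H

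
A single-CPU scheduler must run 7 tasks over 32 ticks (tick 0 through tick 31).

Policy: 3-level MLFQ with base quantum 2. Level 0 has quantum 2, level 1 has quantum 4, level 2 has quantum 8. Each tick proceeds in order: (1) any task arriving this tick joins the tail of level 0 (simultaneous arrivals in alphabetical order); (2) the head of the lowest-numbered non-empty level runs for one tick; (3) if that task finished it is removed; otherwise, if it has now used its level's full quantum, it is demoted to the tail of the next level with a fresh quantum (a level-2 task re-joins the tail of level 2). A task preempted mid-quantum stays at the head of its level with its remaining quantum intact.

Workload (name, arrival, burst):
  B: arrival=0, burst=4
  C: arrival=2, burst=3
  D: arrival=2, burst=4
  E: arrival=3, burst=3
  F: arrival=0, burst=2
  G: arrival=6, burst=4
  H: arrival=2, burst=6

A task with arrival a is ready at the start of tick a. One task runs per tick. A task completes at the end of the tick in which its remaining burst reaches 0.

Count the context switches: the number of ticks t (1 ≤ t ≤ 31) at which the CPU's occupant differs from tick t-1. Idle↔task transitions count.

context switches = 13

t=0: L0/L1/L2 = BF/-/- → run B
t=1: L0/L1/L2 = BF/-/- → run B
t=2: L0/L1/L2 = FCDH/B/- → run F
t=3: L0/L1/L2 = FCDHE/B/- → run F
t=4: L0/L1/L2 = CDHE/B/- → run C
t=5: L0/L1/L2 = CDHE/B/- → run C
t=6: L0/L1/L2 = DHEG/BC/- → run D
t=7: L0/L1/L2 = DHEG/BC/- → run D
t=8: L0/L1/L2 = HEG/BCD/- → run H
t=9: L0/L1/L2 = HEG/BCD/- → run H
t=10: L0/L1/L2 = EG/BCDH/- → run E
t=11: L0/L1/L2 = EG/BCDH/- → run E
t=12: L0/L1/L2 = G/BCDHE/- → run G
t=13: L0/L1/L2 = G/BCDHE/- → run G
t=14: L0/L1/L2 = -/BCDHEG/- → run B
t=15: L0/L1/L2 = -/BCDHEG/- → run B
t=16: L0/L1/L2 = -/CDHEG/- → run C
t=17: L0/L1/L2 = -/DHEG/- → run D
t=18: L0/L1/L2 = -/DHEG/- → run D
t=19: L0/L1/L2 = -/HEG/- → run H
t=20: L0/L1/L2 = -/HEG/- → run H
t=21: L0/L1/L2 = -/HEG/- → run H
t=22: L0/L1/L2 = -/HEG/- → run H
t=23: L0/L1/L2 = -/EG/- → run E
t=24: L0/L1/L2 = -/G/- → run G
t=25: L0/L1/L2 = -/G/- → run G
t=26: (idle)
t=27: (idle)
t=28: (idle)
t=29: (idle)
t=30: (idle)
t=31: (idle)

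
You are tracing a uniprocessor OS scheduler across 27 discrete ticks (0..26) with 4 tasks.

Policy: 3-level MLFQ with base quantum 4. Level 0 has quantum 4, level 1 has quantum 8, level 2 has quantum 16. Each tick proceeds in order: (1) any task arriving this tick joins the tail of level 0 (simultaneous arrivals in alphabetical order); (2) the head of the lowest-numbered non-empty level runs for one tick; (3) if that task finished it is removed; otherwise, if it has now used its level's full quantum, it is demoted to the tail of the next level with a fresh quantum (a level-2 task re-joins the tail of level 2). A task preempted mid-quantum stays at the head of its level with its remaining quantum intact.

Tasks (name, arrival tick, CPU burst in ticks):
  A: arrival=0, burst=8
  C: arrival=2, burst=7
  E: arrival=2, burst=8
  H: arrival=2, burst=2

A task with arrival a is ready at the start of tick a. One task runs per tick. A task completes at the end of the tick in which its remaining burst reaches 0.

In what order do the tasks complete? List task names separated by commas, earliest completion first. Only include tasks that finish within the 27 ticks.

completion order = H, A, C, E

t=0: L0/L1/L2 = A/-/- → run A
t=1: L0/L1/L2 = A/-/- → run A
t=2: L0/L1/L2 = ACEH/-/- → run A
t=3: L0/L1/L2 = ACEH/-/- → run A
t=4: L0/L1/L2 = CEH/A/- → run C
t=5: L0/L1/L2 = CEH/A/- → run C
t=6: L0/L1/L2 = CEH/A/- → run C
t=7: L0/L1/L2 = CEH/A/- → run C
t=8: L0/L1/L2 = EH/AC/- → run E
t=9: L0/L1/L2 = EH/AC/- → run E
t=10: L0/L1/L2 = EH/AC/- → run E
t=11: L0/L1/L2 = EH/AC/- → run E
t=12: L0/L1/L2 = H/ACE/- → run H
t=13: L0/L1/L2 = H/ACE/- → run H
t=14: L0/L1/L2 = -/ACE/- → run A
t=15: L0/L1/L2 = -/ACE/- → run A
t=16: L0/L1/L2 = -/ACE/- → run A
t=17: L0/L1/L2 = -/ACE/- → run A
t=18: L0/L1/L2 = -/CE/- → run C
t=19: L0/L1/L2 = -/CE/- → run C
t=20: L0/L1/L2 = -/CE/- → run C
t=21: L0/L1/L2 = -/E/- → run E
t=22: L0/L1/L2 = -/E/- → run E
t=23: L0/L1/L2 = -/E/- → run E
t=24: L0/L1/L2 = -/E/- → run E
t=25: (idle)
t=26: (idle)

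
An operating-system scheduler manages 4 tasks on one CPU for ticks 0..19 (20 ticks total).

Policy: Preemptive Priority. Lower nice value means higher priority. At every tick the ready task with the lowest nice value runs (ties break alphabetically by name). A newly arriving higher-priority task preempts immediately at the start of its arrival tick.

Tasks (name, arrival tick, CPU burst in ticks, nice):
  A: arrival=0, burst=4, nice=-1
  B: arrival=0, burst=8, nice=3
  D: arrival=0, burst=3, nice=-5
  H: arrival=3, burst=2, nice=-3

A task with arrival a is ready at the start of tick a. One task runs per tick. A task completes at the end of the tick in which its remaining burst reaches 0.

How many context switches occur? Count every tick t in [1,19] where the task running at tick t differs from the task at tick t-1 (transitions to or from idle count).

t=0: ready={A,B,D} → run D
t=1: ready={A,B,D} → run D
t=2: ready={A,B,D} → run D
t=3: ready={A,B,H} → run H
t=4: ready={A,B,H} → run H
t=5: ready={A,B} → run A
t=6: ready={A,B} → run A
t=7: ready={A,B} → run A
t=8: ready={A,B} → run A
t=9: ready={B} → run B
t=10: ready={B} → run B
t=11: ready={B} → run B
t=12: ready={B} → run B
t=13: ready={B} → run B
t=14: ready={B} → run B
t=15: ready={B} → run B
t=16: ready={B} → run B
t=17: (idle)
t=18: (idle)
t=19: (idle)

context switches = 4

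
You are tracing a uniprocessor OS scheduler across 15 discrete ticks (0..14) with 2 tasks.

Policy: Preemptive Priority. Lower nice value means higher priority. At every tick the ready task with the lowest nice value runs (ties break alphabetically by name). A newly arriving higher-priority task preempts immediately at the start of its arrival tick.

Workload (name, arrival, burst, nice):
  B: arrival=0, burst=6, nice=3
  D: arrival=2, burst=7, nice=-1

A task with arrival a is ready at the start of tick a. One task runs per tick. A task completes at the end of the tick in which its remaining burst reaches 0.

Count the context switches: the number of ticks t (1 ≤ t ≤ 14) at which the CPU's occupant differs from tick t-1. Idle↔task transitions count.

context switches = 3

t=0: ready={B} → run B
t=1: ready={B} → run B
t=2: ready={B,D} → run D
t=3: ready={B,D} → run D
t=4: ready={B,D} → run D
t=5: ready={B,D} → run D
t=6: ready={B,D} → run D
t=7: ready={B,D} → run D
t=8: ready={B,D} → run D
t=9: ready={B} → run B
t=10: ready={B} → run B
t=11: ready={B} → run B
t=12: ready={B} → run B
t=13: (idle)
t=14: (idle)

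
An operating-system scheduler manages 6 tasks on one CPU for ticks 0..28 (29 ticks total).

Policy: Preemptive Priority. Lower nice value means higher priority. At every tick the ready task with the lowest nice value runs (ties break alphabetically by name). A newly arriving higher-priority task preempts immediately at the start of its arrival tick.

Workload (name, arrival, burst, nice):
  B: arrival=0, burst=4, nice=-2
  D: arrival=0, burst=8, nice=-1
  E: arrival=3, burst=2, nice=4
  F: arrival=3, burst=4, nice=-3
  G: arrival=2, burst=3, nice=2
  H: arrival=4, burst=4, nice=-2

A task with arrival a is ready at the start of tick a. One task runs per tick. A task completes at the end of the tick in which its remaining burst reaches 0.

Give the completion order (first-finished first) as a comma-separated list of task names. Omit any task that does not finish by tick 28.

t=0: ready={B,D} → run B
t=1: ready={B,D} → run B
t=2: ready={B,D,G} → run B
t=3: ready={B,D,E,F,G} → run F
t=4: ready={B,D,E,F,G,H} → run F
t=5: ready={B,D,E,F,G,H} → run F
t=6: ready={B,D,E,F,G,H} → run F
t=7: ready={B,D,E,G,H} → run B
t=8: ready={D,E,G,H} → run H
t=9: ready={D,E,G,H} → run H
t=10: ready={D,E,G,H} → run H
t=11: ready={D,E,G,H} → run H
t=12: ready={D,E,G} → run D
t=13: ready={D,E,G} → run D
t=14: ready={D,E,G} → run D
t=15: ready={D,E,G} → run D
t=16: ready={D,E,G} → run D
t=17: ready={D,E,G} → run D
t=18: ready={D,E,G} → run D
t=19: ready={D,E,G} → run D
t=20: ready={E,G} → run G
t=21: ready={E,G} → run G
t=22: ready={E,G} → run G
t=23: ready={E} → run E
t=24: ready={E} → run E
t=25: (idle)
t=26: (idle)
t=27: (idle)
t=28: (idle)

completion order = F, B, H, D, G, E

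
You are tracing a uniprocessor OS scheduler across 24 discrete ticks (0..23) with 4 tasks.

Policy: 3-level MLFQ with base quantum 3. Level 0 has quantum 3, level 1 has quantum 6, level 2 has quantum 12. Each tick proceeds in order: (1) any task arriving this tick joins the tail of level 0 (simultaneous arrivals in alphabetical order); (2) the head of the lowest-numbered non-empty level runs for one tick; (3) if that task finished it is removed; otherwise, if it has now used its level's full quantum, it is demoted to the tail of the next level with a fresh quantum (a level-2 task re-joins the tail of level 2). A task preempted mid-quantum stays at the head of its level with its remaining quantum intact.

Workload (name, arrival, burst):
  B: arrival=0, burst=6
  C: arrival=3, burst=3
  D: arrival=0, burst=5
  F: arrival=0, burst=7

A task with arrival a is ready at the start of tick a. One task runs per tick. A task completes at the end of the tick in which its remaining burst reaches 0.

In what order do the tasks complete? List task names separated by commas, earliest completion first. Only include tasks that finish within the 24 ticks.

t=0: L0/L1/L2 = BDF/-/- → run B
t=1: L0/L1/L2 = BDF/-/- → run B
t=2: L0/L1/L2 = BDF/-/- → run B
t=3: L0/L1/L2 = DFC/B/- → run D
t=4: L0/L1/L2 = DFC/B/- → run D
t=5: L0/L1/L2 = DFC/B/- → run D
t=6: L0/L1/L2 = FC/BD/- → run F
t=7: L0/L1/L2 = FC/BD/- → run F
t=8: L0/L1/L2 = FC/BD/- → run F
t=9: L0/L1/L2 = C/BDF/- → run C
t=10: L0/L1/L2 = C/BDF/- → run C
t=11: L0/L1/L2 = C/BDF/- → run C
t=12: L0/L1/L2 = -/BDF/- → run B
t=13: L0/L1/L2 = -/BDF/- → run B
t=14: L0/L1/L2 = -/BDF/- → run B
t=15: L0/L1/L2 = -/DF/- → run D
t=16: L0/L1/L2 = -/DF/- → run D
t=17: L0/L1/L2 = -/F/- → run F
t=18: L0/L1/L2 = -/F/- → run F
t=19: L0/L1/L2 = -/F/- → run F
t=20: L0/L1/L2 = -/F/- → run F
t=21: (idle)
t=22: (idle)
t=23: (idle)

completion order = C, B, D, F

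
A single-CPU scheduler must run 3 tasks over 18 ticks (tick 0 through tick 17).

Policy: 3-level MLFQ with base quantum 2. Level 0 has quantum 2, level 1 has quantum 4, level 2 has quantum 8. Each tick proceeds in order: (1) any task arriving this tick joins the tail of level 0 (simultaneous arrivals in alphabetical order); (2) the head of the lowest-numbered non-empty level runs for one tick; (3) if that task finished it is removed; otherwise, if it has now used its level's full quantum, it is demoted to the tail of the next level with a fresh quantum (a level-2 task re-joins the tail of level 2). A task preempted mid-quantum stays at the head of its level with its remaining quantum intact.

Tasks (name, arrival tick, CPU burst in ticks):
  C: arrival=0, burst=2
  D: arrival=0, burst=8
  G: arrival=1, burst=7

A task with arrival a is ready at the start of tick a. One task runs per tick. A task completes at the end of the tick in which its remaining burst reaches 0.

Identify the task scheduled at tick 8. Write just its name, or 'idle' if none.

running at tick 8 = D

t=0: L0/L1/L2 = CD/-/- → run C
t=1: L0/L1/L2 = CDG/-/- → run C
t=2: L0/L1/L2 = DG/-/- → run D
t=3: L0/L1/L2 = DG/-/- → run D
t=4: L0/L1/L2 = G/D/- → run G
t=5: L0/L1/L2 = G/D/- → run G
t=6: L0/L1/L2 = -/DG/- → run D
t=7: L0/L1/L2 = -/DG/- → run D
t=8: L0/L1/L2 = -/DG/- → run D
t=9: L0/L1/L2 = -/DG/- → run D
t=10: L0/L1/L2 = -/G/D → run G
t=11: L0/L1/L2 = -/G/D → run G
t=12: L0/L1/L2 = -/G/D → run G
t=13: L0/L1/L2 = -/G/D → run G
t=14: L0/L1/L2 = -/-/DG → run D
t=15: L0/L1/L2 = -/-/DG → run D
t=16: L0/L1/L2 = -/-/G → run G
t=17: (idle)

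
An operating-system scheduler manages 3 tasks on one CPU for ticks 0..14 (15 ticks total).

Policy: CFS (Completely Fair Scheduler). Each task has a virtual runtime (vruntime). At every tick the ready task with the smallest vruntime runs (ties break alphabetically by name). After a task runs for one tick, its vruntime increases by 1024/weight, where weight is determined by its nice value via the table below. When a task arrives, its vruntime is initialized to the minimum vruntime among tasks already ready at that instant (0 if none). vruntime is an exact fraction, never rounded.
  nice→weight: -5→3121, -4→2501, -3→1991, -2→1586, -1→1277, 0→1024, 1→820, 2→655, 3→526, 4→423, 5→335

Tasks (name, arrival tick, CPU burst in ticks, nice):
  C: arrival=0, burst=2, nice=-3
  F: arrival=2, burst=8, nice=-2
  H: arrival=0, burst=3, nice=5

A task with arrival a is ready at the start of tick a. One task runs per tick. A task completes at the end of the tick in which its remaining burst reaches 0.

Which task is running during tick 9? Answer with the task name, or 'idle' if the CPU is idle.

running at tick 9 = F

t=0: vr[C=0 H=0] → run C
t=1: vr[C=1024/1991 H=0] → run H
t=2: vr[C=1024/1991 F=1024/1991 H=1024/335] → run C
t=3: vr[F=1024/1991 H=1024/335] → run F
t=4: vr[F=1831424/1578863 H=1024/335] → run F
t=5: vr[F=2850816/1578863 H=1024/335] → run F
t=6: vr[F=3870208/1578863 H=1024/335] → run F
t=7: vr[F=4889600/1578863 H=1024/335] → run H
t=8: vr[F=4889600/1578863 H=2048/335] → run F
t=9: vr[F=5908992/1578863 H=2048/335] → run F
t=10: vr[F=6928384/1578863 H=2048/335] → run F
t=11: vr[F=7947776/1578863 H=2048/335] → run F
t=12: vr[H=2048/335] → run H
t=13: (idle)
t=14: (idle)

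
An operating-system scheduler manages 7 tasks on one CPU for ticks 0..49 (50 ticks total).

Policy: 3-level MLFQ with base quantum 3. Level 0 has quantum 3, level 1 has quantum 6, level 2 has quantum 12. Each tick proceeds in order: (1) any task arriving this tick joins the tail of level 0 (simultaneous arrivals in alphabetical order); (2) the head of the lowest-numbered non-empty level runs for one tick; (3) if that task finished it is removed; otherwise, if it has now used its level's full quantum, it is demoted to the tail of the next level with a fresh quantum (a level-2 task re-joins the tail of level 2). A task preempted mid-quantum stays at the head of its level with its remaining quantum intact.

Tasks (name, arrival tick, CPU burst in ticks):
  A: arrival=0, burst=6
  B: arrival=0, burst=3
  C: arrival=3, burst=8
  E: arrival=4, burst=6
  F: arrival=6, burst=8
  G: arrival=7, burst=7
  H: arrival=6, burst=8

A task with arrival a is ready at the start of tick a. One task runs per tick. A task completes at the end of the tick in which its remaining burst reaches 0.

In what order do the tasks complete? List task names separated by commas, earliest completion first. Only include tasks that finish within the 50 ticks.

t=0: L0/L1/L2 = AB/-/- → run A
t=1: L0/L1/L2 = AB/-/- → run A
t=2: L0/L1/L2 = AB/-/- → run A
t=3: L0/L1/L2 = BC/A/- → run B
t=4: L0/L1/L2 = BCE/A/- → run B
t=5: L0/L1/L2 = BCE/A/- → run B
t=6: L0/L1/L2 = CEFH/A/- → run C
t=7: L0/L1/L2 = CEFHG/A/- → run C
t=8: L0/L1/L2 = CEFHG/A/- → run C
t=9: L0/L1/L2 = EFHG/AC/- → run E
t=10: L0/L1/L2 = EFHG/AC/- → run E
t=11: L0/L1/L2 = EFHG/AC/- → run E
t=12: L0/L1/L2 = FHG/ACE/- → run F
t=13: L0/L1/L2 = FHG/ACE/- → run F
t=14: L0/L1/L2 = FHG/ACE/- → run F
t=15: L0/L1/L2 = HG/ACEF/- → run H
t=16: L0/L1/L2 = HG/ACEF/- → run H
t=17: L0/L1/L2 = HG/ACEF/- → run H
t=18: L0/L1/L2 = G/ACEFH/- → run G
t=19: L0/L1/L2 = G/ACEFH/- → run G
t=20: L0/L1/L2 = G/ACEFH/- → run G
t=21: L0/L1/L2 = -/ACEFHG/- → run A
t=22: L0/L1/L2 = -/ACEFHG/- → run A
t=23: L0/L1/L2 = -/ACEFHG/- → run A
t=24: L0/L1/L2 = -/CEFHG/- → run C
t=25: L0/L1/L2 = -/CEFHG/- → run C
t=26: L0/L1/L2 = -/CEFHG/- → run C
t=27: L0/L1/L2 = -/CEFHG/- → run C
t=28: L0/L1/L2 = -/CEFHG/- → run C
t=29: L0/L1/L2 = -/EFHG/- → run E
t=30: L0/L1/L2 = -/EFHG/- → run E
t=31: L0/L1/L2 = -/EFHG/- → run E
t=32: L0/L1/L2 = -/FHG/- → run F
t=33: L0/L1/L2 = -/FHG/- → run F
t=34: L0/L1/L2 = -/FHG/- → run F
t=35: L0/L1/L2 = -/FHG/- → run F
t=36: L0/L1/L2 = -/FHG/- → run F
t=37: L0/L1/L2 = -/HG/- → run H
t=38: L0/L1/L2 = -/HG/- → run H
t=39: L0/L1/L2 = -/HG/- → run H
t=40: L0/L1/L2 = -/HG/- → run H
t=41: L0/L1/L2 = -/HG/- → run H
t=42: L0/L1/L2 = -/G/- → run G
t=43: L0/L1/L2 = -/G/- → run G
t=44: L0/L1/L2 = -/G/- → run G
t=45: L0/L1/L2 = -/G/- → run G
t=46: (idle)
t=47: (idle)
t=48: (idle)
t=49: (idle)

completion order = B, A, C, E, F, H, G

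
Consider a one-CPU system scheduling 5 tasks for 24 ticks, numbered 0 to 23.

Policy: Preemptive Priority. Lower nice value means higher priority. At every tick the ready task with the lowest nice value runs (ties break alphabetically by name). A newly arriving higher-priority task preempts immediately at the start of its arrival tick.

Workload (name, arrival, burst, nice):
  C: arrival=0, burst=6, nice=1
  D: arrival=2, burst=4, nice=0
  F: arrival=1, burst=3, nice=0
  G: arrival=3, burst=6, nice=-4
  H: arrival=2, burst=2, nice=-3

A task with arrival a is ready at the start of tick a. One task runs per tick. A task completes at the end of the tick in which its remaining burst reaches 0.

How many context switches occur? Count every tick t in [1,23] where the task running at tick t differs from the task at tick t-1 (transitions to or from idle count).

t=0: ready={C} → run C
t=1: ready={C,F} → run F
t=2: ready={C,D,F,H} → run H
t=3: ready={C,D,F,G,H} → run G
t=4: ready={C,D,F,G,H} → run G
t=5: ready={C,D,F,G,H} → run G
t=6: ready={C,D,F,G,H} → run G
t=7: ready={C,D,F,G,H} → run G
t=8: ready={C,D,F,G,H} → run G
t=9: ready={C,D,F,H} → run H
t=10: ready={C,D,F} → run D
t=11: ready={C,D,F} → run D
t=12: ready={C,D,F} → run D
t=13: ready={C,D,F} → run D
t=14: ready={C,F} → run F
t=15: ready={C,F} → run F
t=16: ready={C} → run C
t=17: ready={C} → run C
t=18: ready={C} → run C
t=19: ready={C} → run C
t=20: ready={C} → run C
t=21: (idle)
t=22: (idle)
t=23: (idle)

context switches = 8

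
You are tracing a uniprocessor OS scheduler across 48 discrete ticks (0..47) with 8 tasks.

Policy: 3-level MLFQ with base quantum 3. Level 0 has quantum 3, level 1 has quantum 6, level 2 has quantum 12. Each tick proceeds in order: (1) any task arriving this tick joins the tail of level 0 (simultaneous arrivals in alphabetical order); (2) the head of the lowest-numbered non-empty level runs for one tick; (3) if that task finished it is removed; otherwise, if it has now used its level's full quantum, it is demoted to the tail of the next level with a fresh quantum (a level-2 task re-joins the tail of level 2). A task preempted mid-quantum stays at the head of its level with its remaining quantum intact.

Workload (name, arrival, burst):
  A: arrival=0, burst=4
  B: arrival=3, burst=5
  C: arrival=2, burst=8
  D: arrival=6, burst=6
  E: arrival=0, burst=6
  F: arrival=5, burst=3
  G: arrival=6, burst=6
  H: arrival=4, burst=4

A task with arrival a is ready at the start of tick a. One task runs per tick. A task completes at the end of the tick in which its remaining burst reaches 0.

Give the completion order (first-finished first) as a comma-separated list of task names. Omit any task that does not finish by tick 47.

t=0: L0/L1/L2 = AE/-/- → run A
t=1: L0/L1/L2 = AE/-/- → run A
t=2: L0/L1/L2 = AEC/-/- → run A
t=3: L0/L1/L2 = ECB/A/- → run E
t=4: L0/L1/L2 = ECBH/A/- → run E
t=5: L0/L1/L2 = ECBHF/A/- → run E
t=6: L0/L1/L2 = CBHFDG/AE/- → run C
t=7: L0/L1/L2 = CBHFDG/AE/- → run C
t=8: L0/L1/L2 = CBHFDG/AE/- → run C
t=9: L0/L1/L2 = BHFDG/AEC/- → run B
t=10: L0/L1/L2 = BHFDG/AEC/- → run B
t=11: L0/L1/L2 = BHFDG/AEC/- → run B
t=12: L0/L1/L2 = HFDG/AECB/- → run H
t=13: L0/L1/L2 = HFDG/AECB/- → run H
t=14: L0/L1/L2 = HFDG/AECB/- → run H
t=15: L0/L1/L2 = FDG/AECBH/- → run F
t=16: L0/L1/L2 = FDG/AECBH/- → run F
t=17: L0/L1/L2 = FDG/AECBH/- → run F
t=18: L0/L1/L2 = DG/AECBH/- → run D
t=19: L0/L1/L2 = DG/AECBH/- → run D
t=20: L0/L1/L2 = DG/AECBH/- → run D
t=21: L0/L1/L2 = G/AECBHD/- → run G
t=22: L0/L1/L2 = G/AECBHD/- → run G
t=23: L0/L1/L2 = G/AECBHD/- → run G
t=24: L0/L1/L2 = -/AECBHDG/- → run A
t=25: L0/L1/L2 = -/ECBHDG/- → run E
t=26: L0/L1/L2 = -/ECBHDG/- → run E
t=27: L0/L1/L2 = -/ECBHDG/- → run E
t=28: L0/L1/L2 = -/CBHDG/- → run C
t=29: L0/L1/L2 = -/CBHDG/- → run C
t=30: L0/L1/L2 = -/CBHDG/- → run C
t=31: L0/L1/L2 = -/CBHDG/- → run C
t=32: L0/L1/L2 = -/CBHDG/- → run C
t=33: L0/L1/L2 = -/BHDG/- → run B
t=34: L0/L1/L2 = -/BHDG/- → run B
t=35: L0/L1/L2 = -/HDG/- → run H
t=36: L0/L1/L2 = -/DG/- → run D
t=37: L0/L1/L2 = -/DG/- → run D
t=38: L0/L1/L2 = -/DG/- → run D
t=39: L0/L1/L2 = -/G/- → run G
t=40: L0/L1/L2 = -/G/- → run G
t=41: L0/L1/L2 = -/G/- → run G
t=42: (idle)
t=43: (idle)
t=44: (idle)
t=45: (idle)
t=46: (idle)
t=47: (idle)

completion order = F, A, E, C, B, H, D, G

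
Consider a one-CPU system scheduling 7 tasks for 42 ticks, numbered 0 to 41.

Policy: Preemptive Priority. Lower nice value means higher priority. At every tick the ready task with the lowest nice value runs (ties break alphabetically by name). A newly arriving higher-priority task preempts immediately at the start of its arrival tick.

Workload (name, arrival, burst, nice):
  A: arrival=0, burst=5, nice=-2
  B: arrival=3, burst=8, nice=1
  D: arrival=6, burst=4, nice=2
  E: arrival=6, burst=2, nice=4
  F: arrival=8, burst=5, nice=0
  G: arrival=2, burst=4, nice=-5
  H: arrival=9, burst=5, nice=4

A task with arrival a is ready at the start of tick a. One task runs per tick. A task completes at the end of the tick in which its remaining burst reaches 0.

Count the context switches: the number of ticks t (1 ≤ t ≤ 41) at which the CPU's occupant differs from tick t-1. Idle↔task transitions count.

context switches = 8

t=0: ready={A} → run A
t=1: ready={A} → run A
t=2: ready={A,G} → run G
t=3: ready={A,B,G} → run G
t=4: ready={A,B,G} → run G
t=5: ready={A,B,G} → run G
t=6: ready={A,B,D,E} → run A
t=7: ready={A,B,D,E} → run A
t=8: ready={A,B,D,E,F} → run A
t=9: ready={B,D,E,F,H} → run F
t=10: ready={B,D,E,F,H} → run F
t=11: ready={B,D,E,F,H} → run F
t=12: ready={B,D,E,F,H} → run F
t=13: ready={B,D,E,F,H} → run F
t=14: ready={B,D,E,H} → run B
t=15: ready={B,D,E,H} → run B
t=16: ready={B,D,E,H} → run B
t=17: ready={B,D,E,H} → run B
t=18: ready={B,D,E,H} → run B
t=19: ready={B,D,E,H} → run B
t=20: ready={B,D,E,H} → run B
t=21: ready={B,D,E,H} → run B
t=22: ready={D,E,H} → run D
t=23: ready={D,E,H} → run D
t=24: ready={D,E,H} → run D
t=25: ready={D,E,H} → run D
t=26: ready={E,H} → run E
t=27: ready={E,H} → run E
t=28: ready={H} → run H
t=29: ready={H} → run H
t=30: ready={H} → run H
t=31: ready={H} → run H
t=32: ready={H} → run H
t=33: (idle)
t=34: (idle)
t=35: (idle)
t=36: (idle)
t=37: (idle)
t=38: (idle)
t=39: (idle)
t=40: (idle)
t=41: (idle)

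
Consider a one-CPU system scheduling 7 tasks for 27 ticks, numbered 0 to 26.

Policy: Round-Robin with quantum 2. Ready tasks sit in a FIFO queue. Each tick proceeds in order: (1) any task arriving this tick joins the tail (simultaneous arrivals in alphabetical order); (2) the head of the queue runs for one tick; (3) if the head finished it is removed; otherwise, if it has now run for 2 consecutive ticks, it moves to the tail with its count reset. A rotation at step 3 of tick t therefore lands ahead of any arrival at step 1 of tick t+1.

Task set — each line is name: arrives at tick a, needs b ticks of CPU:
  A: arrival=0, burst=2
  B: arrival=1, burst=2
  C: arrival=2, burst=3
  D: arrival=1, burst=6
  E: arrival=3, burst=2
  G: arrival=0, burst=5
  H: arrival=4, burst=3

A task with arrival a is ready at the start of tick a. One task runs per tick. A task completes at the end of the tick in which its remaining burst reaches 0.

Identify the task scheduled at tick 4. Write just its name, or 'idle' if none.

t=0: queue=[A,G] q_used=0 → run A
t=1: queue=[A,G,B,D] q_used=1 → run A
t=2: queue=[G,B,D,C] q_used=0 → run G
t=3: queue=[G,B,D,C,E] q_used=1 → run G
t=4: queue=[B,D,C,E,G,H] q_used=0 → run B
t=5: queue=[B,D,C,E,G,H] q_used=1 → run B
t=6: queue=[D,C,E,G,H] q_used=0 → run D
t=7: queue=[D,C,E,G,H] q_used=1 → run D
t=8: queue=[C,E,G,H,D] q_used=0 → run C
t=9: queue=[C,E,G,H,D] q_used=1 → run C
t=10: queue=[E,G,H,D,C] q_used=0 → run E
t=11: queue=[E,G,H,D,C] q_used=1 → run E
t=12: queue=[G,H,D,C] q_used=0 → run G
t=13: queue=[G,H,D,C] q_used=1 → run G
t=14: queue=[H,D,C,G] q_used=0 → run H
t=15: queue=[H,D,C,G] q_used=1 → run H
t=16: queue=[D,C,G,H] q_used=0 → run D
t=17: queue=[D,C,G,H] q_used=1 → run D
t=18: queue=[C,G,H,D] q_used=0 → run C
t=19: queue=[G,H,D] q_used=0 → run G
t=20: queue=[H,D] q_used=0 → run H
t=21: queue=[D] q_used=0 → run D
t=22: queue=[D] q_used=1 → run D
t=23: (idle)
t=24: (idle)
t=25: (idle)
t=26: (idle)

running at tick 4 = B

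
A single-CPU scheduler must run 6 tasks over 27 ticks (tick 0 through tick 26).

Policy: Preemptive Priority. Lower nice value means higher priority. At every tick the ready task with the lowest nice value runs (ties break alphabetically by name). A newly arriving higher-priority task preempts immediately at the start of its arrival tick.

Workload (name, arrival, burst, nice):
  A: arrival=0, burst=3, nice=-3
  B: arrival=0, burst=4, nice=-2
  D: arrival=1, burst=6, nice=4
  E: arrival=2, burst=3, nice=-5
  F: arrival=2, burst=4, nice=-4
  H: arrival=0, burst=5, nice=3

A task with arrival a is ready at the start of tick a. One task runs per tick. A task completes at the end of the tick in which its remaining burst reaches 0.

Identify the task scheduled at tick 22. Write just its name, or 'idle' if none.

running at tick 22 = D

t=0: ready={A,B,H} → run A
t=1: ready={A,B,D,H} → run A
t=2: ready={A,B,D,E,F,H} → run E
t=3: ready={A,B,D,E,F,H} → run E
t=4: ready={A,B,D,E,F,H} → run E
t=5: ready={A,B,D,F,H} → run F
t=6: ready={A,B,D,F,H} → run F
t=7: ready={A,B,D,F,H} → run F
t=8: ready={A,B,D,F,H} → run F
t=9: ready={A,B,D,H} → run A
t=10: ready={B,D,H} → run B
t=11: ready={B,D,H} → run B
t=12: ready={B,D,H} → run B
t=13: ready={B,D,H} → run B
t=14: ready={D,H} → run H
t=15: ready={D,H} → run H
t=16: ready={D,H} → run H
t=17: ready={D,H} → run H
t=18: ready={D,H} → run H
t=19: ready={D} → run D
t=20: ready={D} → run D
t=21: ready={D} → run D
t=22: ready={D} → run D
t=23: ready={D} → run D
t=24: ready={D} → run D
t=25: (idle)
t=26: (idle)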